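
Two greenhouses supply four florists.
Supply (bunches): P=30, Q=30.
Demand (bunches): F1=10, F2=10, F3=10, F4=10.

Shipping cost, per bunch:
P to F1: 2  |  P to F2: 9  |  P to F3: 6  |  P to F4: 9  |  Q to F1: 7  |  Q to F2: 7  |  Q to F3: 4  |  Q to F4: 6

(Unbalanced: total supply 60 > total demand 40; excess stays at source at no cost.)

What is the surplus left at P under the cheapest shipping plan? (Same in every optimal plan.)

An optimal plan:
  P to F1: 10 × 2 = 20
  Q to F2: 10 × 7 = 70
  Q to F3: 10 × 4 = 40
  Q to F4: 10 × 6 = 60
Total cost = 190.
P ships 10 of its 30, leaving 20.

20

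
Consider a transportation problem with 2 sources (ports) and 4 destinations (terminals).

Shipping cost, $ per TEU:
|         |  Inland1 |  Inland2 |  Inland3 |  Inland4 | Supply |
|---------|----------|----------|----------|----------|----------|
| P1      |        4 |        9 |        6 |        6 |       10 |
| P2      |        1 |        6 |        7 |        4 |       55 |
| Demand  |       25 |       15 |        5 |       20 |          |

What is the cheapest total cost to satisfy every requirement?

A cheapest plan:
  P1–Inland3: 5 × $6 = $30
  P1–Inland4: 5 × $6 = $30
  P2–Inland1: 25 × $1 = $25
  P2–Inland2: 15 × $6 = $90
  P2–Inland4: 15 × $4 = $60
Total = 30 + 30 + 25 + 90 + 60 = $235.

235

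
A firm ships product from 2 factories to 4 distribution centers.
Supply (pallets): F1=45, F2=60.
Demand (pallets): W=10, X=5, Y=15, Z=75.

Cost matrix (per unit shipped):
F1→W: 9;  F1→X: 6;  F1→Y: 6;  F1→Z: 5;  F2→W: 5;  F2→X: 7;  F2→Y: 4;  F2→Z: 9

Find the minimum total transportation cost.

640

Optimal allocation:
  F1->Z: 45 pallets
  F2->W: 10 pallets
  F2->X: 5 pallets
  F2->Y: 15 pallets
  F2->Z: 30 pallets
Total cost = 640.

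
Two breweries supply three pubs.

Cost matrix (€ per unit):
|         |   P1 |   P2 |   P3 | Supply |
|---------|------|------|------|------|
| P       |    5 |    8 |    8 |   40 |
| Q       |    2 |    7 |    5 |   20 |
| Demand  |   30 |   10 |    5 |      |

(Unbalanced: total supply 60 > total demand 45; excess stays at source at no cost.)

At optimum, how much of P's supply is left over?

Minimum-cost shipments:
  P→P1: 10 × €5 = €50
  P→P2: 10 × €8 = €80
  P→P3: 5 × €8 = €40
  Q→P1: 20 × €2 = €40
Total cost = €210.
P ships 25 of its 40, leaving 15.

15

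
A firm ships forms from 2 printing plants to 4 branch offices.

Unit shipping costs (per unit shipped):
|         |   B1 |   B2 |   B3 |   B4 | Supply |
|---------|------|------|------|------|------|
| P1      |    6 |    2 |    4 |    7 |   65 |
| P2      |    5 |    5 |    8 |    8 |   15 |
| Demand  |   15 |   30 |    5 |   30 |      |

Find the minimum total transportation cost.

One minimum-cost allocation:
  P1–B2: 30 × 2 = 60
  P1–B3: 5 × 4 = 20
  P1–B4: 30 × 7 = 210
  P2–B1: 15 × 5 = 75
Total = 60 + 20 + 210 + 75 = 365.
(Supply check: P1 ships 65; P2 ships 15.)

365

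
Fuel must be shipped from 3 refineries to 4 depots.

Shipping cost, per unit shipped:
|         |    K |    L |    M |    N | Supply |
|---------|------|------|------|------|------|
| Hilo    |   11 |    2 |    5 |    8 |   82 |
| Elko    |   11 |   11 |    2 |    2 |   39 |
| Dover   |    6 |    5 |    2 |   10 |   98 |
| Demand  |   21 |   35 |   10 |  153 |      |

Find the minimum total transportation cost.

1340

An optimal shipping plan:
  Hilo–L: 35 kL
  Hilo–N: 47 kL
  Elko–N: 39 kL
  Dover–K: 21 kL
  Dover–M: 10 kL
  Dover–N: 67 kL
Total cost = 1340.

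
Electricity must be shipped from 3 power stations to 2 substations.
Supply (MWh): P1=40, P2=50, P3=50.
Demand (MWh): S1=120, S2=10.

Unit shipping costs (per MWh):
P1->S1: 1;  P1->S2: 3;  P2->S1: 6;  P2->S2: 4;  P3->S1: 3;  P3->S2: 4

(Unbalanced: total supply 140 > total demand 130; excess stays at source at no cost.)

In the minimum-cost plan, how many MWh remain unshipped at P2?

An optimal plan:
  P1–S1: 40 × 1 = 40
  P2–S1: 30 × 6 = 180
  P2–S2: 10 × 4 = 40
  P3–S1: 50 × 3 = 150
Total cost = 410.
P2 ships 40 of its 50, leaving 10.

10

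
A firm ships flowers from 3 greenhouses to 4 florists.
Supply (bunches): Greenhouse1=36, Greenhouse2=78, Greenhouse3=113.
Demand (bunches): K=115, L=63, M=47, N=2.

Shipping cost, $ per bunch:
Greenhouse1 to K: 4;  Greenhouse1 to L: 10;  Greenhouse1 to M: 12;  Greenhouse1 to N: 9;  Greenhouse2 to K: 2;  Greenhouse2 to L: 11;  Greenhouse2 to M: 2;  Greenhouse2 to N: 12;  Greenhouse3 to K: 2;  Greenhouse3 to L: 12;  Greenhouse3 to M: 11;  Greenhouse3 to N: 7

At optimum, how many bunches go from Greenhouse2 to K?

4

Solving gives:
  Greenhouse1–L: 36 bunches
  Greenhouse2–K: 4 bunches
  Greenhouse2–L: 27 bunches
  Greenhouse2–M: 47 bunches
  Greenhouse3–K: 111 bunches
  Greenhouse3–N: 2 bunches
Total cost = $995.
So Greenhouse2→K carries 4 bunches.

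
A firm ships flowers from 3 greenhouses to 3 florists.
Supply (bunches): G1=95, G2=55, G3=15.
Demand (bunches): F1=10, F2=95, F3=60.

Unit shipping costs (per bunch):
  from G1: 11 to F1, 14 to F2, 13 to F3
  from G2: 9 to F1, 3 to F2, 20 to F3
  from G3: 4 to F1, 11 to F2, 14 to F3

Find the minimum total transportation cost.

An optimal shipping plan:
  G1→F2: 35 × 14 = 490
  G1→F3: 60 × 13 = 780
  G2→F2: 55 × 3 = 165
  G3→F1: 10 × 4 = 40
  G3→F2: 5 × 11 = 55
Total = 490 + 780 + 165 + 40 + 55 = 1530.
(Supply check: G1 ships 95; G2 ships 55; G3 ships 15.)

1530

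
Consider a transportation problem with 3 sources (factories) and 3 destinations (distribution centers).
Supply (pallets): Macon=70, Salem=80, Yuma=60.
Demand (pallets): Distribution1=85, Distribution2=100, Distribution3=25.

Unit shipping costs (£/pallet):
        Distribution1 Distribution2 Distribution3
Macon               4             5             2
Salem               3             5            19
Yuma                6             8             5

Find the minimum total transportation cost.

Optimal allocation:
  Macon->Distribution2: 45 × £5 = £225
  Macon->Distribution3: 25 × £2 = £50
  Salem->Distribution1: 25 × £3 = £75
  Salem->Distribution2: 55 × £5 = £275
  Yuma->Distribution1: 60 × £6 = £360
Total = 225 + 50 + 75 + 275 + 360 = £985.

985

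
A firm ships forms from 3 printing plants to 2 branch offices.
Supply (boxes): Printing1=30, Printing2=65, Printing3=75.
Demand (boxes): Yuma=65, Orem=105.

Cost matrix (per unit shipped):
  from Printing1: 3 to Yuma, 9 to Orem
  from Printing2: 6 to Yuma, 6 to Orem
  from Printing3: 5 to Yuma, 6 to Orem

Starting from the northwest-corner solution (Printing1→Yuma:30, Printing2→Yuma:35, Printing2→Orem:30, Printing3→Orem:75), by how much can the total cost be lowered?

35

Current plan cost = 30·3 + 35·6 + 30·6 + 75·6 = 930.
Optimal plan:
  Printing1 to Yuma: 30 × 3 = 90
  Printing2 to Orem: 65 × 6 = 390
  Printing3 to Yuma: 35 × 5 = 175
  Printing3 to Orem: 40 × 6 = 240
Optimal cost = 895.
Saving = 930 − 895 = 35.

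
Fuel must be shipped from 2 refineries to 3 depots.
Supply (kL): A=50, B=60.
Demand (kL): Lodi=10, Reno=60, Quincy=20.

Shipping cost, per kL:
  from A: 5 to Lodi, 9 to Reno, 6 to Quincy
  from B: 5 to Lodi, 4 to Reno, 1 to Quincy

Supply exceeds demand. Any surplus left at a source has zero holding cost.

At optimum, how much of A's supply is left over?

An optimal plan:
  A to Lodi: 10 × 5 = 50
  A to Quincy: 20 × 6 = 120
  B to Reno: 60 × 4 = 240
Total cost = 410.
A ships 30 of its 50, leaving 20.

20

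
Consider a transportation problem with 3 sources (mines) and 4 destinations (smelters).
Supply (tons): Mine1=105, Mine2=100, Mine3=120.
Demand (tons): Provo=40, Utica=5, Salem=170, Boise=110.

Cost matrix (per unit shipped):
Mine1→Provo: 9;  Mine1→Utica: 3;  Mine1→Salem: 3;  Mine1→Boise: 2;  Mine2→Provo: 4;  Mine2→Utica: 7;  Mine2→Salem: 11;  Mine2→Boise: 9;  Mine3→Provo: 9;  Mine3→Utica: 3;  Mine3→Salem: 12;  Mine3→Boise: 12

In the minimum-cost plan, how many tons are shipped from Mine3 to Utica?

5

The minimum-cost plan:
  Mine1→Salem: 55 × 3 = 165
  Mine1→Boise: 50 × 2 = 100
  Mine2→Provo: 40 × 4 = 160
  Mine2→Boise: 60 × 9 = 540
  Mine3→Utica: 5 × 3 = 15
  Mine3→Salem: 115 × 12 = 1380
Total cost = 2360.
So Mine3→Utica carries 5 tons.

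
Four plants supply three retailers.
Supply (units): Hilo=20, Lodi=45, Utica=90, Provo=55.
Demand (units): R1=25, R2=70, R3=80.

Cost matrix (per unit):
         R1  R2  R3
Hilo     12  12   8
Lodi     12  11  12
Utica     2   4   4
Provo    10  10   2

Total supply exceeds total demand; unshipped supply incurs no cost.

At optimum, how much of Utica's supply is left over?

An optimal plan:
  Hilo to R3: 20 × 8 = 160
  Lodi to R2: 10 × 11 = 110
  Utica to R1: 25 × 2 = 50
  Utica to R2: 60 × 4 = 240
  Utica to R3: 5 × 4 = 20
  Provo to R3: 55 × 2 = 110
Total cost = 690.
Utica ships 90 of its 90, leaving 0.

0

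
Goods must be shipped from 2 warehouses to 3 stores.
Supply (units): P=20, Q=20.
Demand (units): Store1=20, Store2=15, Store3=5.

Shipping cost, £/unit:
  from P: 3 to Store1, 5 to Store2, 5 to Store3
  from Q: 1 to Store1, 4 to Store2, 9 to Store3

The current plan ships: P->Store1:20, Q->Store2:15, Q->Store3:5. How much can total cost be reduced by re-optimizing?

45

Current plan cost = 20·3 + 15·4 + 5·9 = £165.
Optimal plan:
  P->Store2: 15 units
  P->Store3: 5 units
  Q->Store1: 20 units
Optimal cost = £120.
Saving = 165 − 120 = £45.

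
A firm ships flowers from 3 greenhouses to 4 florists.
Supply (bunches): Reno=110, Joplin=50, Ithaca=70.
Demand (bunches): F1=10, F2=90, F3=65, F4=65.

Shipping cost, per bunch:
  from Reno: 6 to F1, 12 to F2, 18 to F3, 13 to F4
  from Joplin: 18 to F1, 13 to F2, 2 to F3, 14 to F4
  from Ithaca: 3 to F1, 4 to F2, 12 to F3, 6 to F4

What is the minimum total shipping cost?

A cheapest plan:
  Reno to F1: 10 × 6 = 60
  Reno to F2: 20 × 12 = 240
  Reno to F3: 15 × 18 = 270
  Reno to F4: 65 × 13 = 845
  Joplin to F3: 50 × 2 = 100
  Ithaca to F2: 70 × 4 = 280
Total = 60 + 240 + 270 + 845 + 100 + 280 = 1795.

1795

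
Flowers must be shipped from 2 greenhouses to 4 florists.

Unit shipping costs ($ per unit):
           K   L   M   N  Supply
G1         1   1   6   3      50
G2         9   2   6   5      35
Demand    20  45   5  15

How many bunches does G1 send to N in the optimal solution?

Solving gives:
  G1→K: 20 × $1 = $20
  G1→L: 15 × $1 = $15
  G1→N: 15 × $3 = $45
  G2→L: 30 × $2 = $60
  G2→M: 5 × $6 = $30
Total cost = $170.
So G1→N carries 15 bunches.

15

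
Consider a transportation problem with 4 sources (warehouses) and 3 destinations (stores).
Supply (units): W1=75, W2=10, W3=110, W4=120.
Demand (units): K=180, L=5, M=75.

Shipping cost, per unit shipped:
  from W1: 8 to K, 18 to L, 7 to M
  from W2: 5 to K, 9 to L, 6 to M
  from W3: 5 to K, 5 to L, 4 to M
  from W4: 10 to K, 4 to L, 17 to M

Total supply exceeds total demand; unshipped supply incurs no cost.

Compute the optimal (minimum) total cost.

1745

A cheapest plan:
  W1→K: 75 × 8 = 600
  W2→K: 10 × 5 = 50
  W3→K: 35 × 5 = 175
  W3→M: 75 × 4 = 300
  W4→K: 60 × 10 = 600
  W4→L: 5 × 4 = 20
Total = 600 + 50 + 175 + 300 + 600 + 20 = 1745.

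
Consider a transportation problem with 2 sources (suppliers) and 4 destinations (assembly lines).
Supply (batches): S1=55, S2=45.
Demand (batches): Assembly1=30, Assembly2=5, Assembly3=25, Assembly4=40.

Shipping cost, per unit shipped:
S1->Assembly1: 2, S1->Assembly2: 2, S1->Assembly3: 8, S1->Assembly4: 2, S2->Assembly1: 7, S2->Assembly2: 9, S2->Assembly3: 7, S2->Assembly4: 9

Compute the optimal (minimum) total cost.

425

One minimum-cost allocation:
  S1 to Assembly1: 10 batches
  S1 to Assembly2: 5 batches
  S1 to Assembly4: 40 batches
  S2 to Assembly1: 20 batches
  S2 to Assembly3: 25 batches
Total cost = 425.
(Supply check: S1 ships 55; S2 ships 45.)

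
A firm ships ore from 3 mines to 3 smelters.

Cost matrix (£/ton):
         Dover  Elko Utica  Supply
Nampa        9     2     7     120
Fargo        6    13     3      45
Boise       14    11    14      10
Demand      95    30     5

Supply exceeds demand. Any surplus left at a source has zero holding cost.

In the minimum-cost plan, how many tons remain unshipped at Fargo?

0

An optimal plan:
  Nampa to Dover: 55 × £9 = £495
  Nampa to Elko: 30 × £2 = £60
  Fargo to Dover: 40 × £6 = £240
  Fargo to Utica: 5 × £3 = £15
Total cost = £810.
Fargo ships 45 of its 45, leaving 0.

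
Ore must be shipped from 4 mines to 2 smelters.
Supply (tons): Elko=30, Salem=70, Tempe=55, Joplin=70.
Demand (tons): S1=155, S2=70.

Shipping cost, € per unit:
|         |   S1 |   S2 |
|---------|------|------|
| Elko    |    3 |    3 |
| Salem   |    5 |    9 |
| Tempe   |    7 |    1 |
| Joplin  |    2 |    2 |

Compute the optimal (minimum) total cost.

635

One minimum-cost allocation:
  Elko→S1: 30 × €3 = €90
  Salem→S1: 70 × €5 = €350
  Tempe→S2: 55 × €1 = €55
  Joplin→S1: 55 × €2 = €110
  Joplin→S2: 15 × €2 = €30
Total = 90 + 350 + 55 + 110 + 30 = €635.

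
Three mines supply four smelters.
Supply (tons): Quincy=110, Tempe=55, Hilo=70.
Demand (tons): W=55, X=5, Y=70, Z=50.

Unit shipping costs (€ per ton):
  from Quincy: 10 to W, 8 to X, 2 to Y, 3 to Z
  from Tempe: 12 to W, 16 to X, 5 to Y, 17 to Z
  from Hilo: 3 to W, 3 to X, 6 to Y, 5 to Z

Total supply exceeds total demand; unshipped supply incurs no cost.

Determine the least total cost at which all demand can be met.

490

An optimal shipping plan:
  Quincy–Y: 70 × €2 = €140
  Quincy–Z: 40 × €3 = €120
  Hilo–W: 55 × €3 = €165
  Hilo–X: 5 × €3 = €15
  Hilo–Z: 10 × €5 = €50
Total = 140 + 120 + 165 + 15 + 50 = €490.
(Supply check: Quincy ships 110; Tempe ships 0; Hilo ships 70.)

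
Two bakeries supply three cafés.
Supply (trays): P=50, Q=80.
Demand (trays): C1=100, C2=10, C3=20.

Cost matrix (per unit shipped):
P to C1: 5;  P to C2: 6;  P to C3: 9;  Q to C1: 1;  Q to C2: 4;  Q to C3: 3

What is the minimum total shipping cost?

380

One minimum-cost allocation:
  P→C1: 40 × 5 = 200
  P→C2: 10 × 6 = 60
  Q→C1: 60 × 1 = 60
  Q→C3: 20 × 3 = 60
Total = 200 + 60 + 60 + 60 = 380.
(Supply check: P ships 50; Q ships 80.)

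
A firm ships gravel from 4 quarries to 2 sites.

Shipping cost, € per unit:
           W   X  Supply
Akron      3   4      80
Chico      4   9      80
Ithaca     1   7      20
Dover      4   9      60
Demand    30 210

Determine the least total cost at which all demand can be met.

1550

Optimal allocation:
  Akron to X: 80 × €4 = €320
  Chico to W: 10 × €4 = €40
  Chico to X: 70 × €9 = €630
  Ithaca to W: 20 × €1 = €20
  Dover to X: 60 × €9 = €540
Total = 320 + 40 + 630 + 20 + 540 = €1550.
(Supply check: Akron ships 80; Chico ships 80; Ithaca ships 20; Dover ships 60.)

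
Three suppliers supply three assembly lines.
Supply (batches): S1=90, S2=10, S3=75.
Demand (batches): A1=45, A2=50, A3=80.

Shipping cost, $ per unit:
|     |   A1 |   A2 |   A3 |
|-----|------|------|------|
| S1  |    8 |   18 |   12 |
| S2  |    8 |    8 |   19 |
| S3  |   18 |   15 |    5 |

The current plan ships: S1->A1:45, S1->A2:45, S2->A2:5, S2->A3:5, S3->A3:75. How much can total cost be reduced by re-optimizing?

Current plan cost = 45·8 + 45·18 + 5·8 + 5·19 + 75·5 = $1680.
Optimal plan:
  S1 to A1: 45 × $8 = $360
  S1 to A2: 40 × $18 = $720
  S1 to A3: 5 × $12 = $60
  S2 to A2: 10 × $8 = $80
  S3 to A3: 75 × $5 = $375
Optimal cost = $1595.
Saving = 1680 − 1595 = $85.

85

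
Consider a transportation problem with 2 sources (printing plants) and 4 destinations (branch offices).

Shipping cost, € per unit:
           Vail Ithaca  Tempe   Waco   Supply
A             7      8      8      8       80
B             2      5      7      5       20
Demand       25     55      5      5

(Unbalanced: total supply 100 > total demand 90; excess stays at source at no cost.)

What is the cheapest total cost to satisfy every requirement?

One minimum-cost allocation:
  A->Vail: 5 boxes
  A->Ithaca: 55 boxes
  A->Tempe: 5 boxes
  A->Waco: 5 boxes
  B->Vail: 20 boxes
Total cost = €595.

595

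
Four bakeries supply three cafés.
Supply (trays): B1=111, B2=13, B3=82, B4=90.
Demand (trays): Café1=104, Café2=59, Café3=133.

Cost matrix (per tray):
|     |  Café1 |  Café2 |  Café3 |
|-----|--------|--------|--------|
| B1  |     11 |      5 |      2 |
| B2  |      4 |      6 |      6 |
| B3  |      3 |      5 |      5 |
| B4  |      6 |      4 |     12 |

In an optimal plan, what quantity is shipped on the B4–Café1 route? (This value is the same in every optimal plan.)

Solving gives:
  B1 to Café3: 111 × 2 = 222
  B2 to Café3: 13 × 6 = 78
  B3 to Café1: 73 × 3 = 219
  B3 to Café3: 9 × 5 = 45
  B4 to Café1: 31 × 6 = 186
  B4 to Café2: 59 × 4 = 236
Total cost = 986.
So B4→Café1 carries 31 trays.

31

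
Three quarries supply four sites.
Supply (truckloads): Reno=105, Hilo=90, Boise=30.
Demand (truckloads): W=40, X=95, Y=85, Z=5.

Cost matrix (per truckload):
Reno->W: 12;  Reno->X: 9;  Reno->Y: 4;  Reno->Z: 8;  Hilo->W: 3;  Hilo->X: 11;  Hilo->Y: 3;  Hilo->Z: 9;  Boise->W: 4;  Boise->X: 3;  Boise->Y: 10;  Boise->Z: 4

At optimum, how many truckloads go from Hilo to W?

40

Solving gives:
  Reno to X: 65 × 9 = 585
  Reno to Y: 35 × 4 = 140
  Reno to Z: 5 × 8 = 40
  Hilo to W: 40 × 3 = 120
  Hilo to Y: 50 × 3 = 150
  Boise to X: 30 × 3 = 90
Total cost = 1125.
So Hilo→W carries 40 truckloads.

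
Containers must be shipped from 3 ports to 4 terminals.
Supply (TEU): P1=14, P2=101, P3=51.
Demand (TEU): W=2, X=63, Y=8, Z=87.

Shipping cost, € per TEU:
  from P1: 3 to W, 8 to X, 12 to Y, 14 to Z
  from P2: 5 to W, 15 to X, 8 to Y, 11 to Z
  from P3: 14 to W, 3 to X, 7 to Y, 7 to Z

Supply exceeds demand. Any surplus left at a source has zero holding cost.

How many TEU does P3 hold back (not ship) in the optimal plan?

0

Minimum-cost shipments:
  P1–W: 2 × €3 = €6
  P1–X: 12 × €8 = €96
  P2–Y: 8 × €8 = €64
  P2–Z: 87 × €11 = €957
  P3–X: 51 × €3 = €153
Total cost = €1276.
P3 ships 51 of its 51, leaving 0.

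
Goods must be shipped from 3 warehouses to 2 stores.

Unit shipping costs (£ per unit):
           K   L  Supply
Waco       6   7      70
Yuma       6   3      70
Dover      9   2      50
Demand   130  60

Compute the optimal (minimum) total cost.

Optimal allocation:
  Waco→K: 70 × £6 = £420
  Yuma→K: 60 × £6 = £360
  Yuma→L: 10 × £3 = £30
  Dover→L: 50 × £2 = £100
Total = 420 + 360 + 30 + 100 = £910.

910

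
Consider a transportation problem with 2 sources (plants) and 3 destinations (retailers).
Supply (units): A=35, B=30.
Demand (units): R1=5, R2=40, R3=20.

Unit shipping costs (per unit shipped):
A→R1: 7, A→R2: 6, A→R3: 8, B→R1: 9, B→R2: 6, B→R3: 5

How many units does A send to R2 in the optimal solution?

30

The minimum-cost plan:
  A→R1: 5 × 7 = 35
  A→R2: 30 × 6 = 180
  B→R2: 10 × 6 = 60
  B→R3: 20 × 5 = 100
Total cost = 375.
So A→R2 carries 30 units.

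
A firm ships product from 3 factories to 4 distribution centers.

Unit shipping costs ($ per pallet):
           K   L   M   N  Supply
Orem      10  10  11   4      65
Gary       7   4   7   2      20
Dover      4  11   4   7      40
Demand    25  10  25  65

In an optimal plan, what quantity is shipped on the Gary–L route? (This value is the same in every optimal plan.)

The minimum-cost plan:
  Orem to N: 65 × $4 = $260
  Gary to K: 10 × $7 = $70
  Gary to L: 10 × $4 = $40
  Dover to K: 15 × $4 = $60
  Dover to M: 25 × $4 = $100
Total cost = $530.
So Gary→L carries 10 pallets.

10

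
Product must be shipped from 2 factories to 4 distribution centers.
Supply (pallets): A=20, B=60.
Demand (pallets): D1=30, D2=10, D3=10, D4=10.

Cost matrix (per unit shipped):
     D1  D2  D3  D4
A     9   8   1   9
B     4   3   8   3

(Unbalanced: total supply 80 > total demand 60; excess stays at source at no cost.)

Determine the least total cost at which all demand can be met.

190

A cheapest plan:
  A to D3: 10 × 1 = 10
  B to D1: 30 × 4 = 120
  B to D2: 10 × 3 = 30
  B to D4: 10 × 3 = 30
Total = 10 + 120 + 30 + 30 = 190.
(Supply check: A ships 10; B ships 50.)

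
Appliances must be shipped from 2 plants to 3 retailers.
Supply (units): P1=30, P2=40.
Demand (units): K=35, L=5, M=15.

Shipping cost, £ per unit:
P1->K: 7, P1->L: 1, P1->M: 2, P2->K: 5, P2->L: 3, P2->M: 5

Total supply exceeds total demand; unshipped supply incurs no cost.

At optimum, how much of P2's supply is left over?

5

Minimum-cost shipments:
  P1 to L: 5 units
  P1 to M: 15 units
  P2 to K: 35 units
Total cost = £210.
P2 ships 35 of its 40, leaving 5.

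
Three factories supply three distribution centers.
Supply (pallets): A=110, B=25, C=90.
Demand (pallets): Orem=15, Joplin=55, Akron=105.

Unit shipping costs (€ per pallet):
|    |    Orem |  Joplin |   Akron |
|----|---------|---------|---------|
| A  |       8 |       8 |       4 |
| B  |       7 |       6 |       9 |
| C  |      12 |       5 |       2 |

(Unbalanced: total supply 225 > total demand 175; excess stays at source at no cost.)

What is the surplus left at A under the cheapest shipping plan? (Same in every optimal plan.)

50

Minimum-cost shipments:
  A→Akron: 60 × €4 = €240
  B→Orem: 15 × €7 = €105
  B→Joplin: 10 × €6 = €60
  C→Joplin: 45 × €5 = €225
  C→Akron: 45 × €2 = €90
Total cost = €720.
A ships 60 of its 110, leaving 50.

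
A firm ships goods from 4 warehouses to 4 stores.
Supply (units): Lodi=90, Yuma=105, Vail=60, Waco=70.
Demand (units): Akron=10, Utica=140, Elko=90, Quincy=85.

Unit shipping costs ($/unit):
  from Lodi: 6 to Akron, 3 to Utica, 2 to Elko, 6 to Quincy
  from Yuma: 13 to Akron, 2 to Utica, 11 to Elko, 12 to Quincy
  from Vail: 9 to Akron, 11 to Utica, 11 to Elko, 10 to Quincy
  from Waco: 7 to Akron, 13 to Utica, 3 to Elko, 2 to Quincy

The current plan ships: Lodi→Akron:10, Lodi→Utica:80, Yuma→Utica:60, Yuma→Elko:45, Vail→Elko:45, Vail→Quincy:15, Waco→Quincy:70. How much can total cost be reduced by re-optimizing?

545

Current plan cost = 10·6 + 80·3 + 60·2 + 45·11 + 45·11 + 15·10 + 70·2 = $1700.
Optimal plan:
  Lodi→Elko: 90 × $2 = $180
  Yuma→Utica: 105 × $2 = $210
  Vail→Akron: 10 × $9 = $90
  Vail→Utica: 35 × $11 = $385
  Vail→Quincy: 15 × $10 = $150
  Waco→Quincy: 70 × $2 = $140
Optimal cost = $1155.
Saving = 1700 − 1155 = $545.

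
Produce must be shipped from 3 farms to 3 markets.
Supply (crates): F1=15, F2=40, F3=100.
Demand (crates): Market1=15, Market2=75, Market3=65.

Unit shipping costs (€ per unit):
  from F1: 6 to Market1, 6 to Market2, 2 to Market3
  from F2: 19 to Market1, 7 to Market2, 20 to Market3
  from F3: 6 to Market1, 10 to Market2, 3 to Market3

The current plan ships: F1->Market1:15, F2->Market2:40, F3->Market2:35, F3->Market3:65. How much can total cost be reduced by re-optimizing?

Current plan cost = 15·6 + 40·7 + 35·10 + 65·3 = €915.
Optimal plan:
  F1->Market2: 15 × €6 = €90
  F2->Market2: 40 × €7 = €280
  F3->Market1: 15 × €6 = €90
  F3->Market2: 20 × €10 = €200
  F3->Market3: 65 × €3 = €195
Optimal cost = €855.
Saving = 915 − 855 = €60.

60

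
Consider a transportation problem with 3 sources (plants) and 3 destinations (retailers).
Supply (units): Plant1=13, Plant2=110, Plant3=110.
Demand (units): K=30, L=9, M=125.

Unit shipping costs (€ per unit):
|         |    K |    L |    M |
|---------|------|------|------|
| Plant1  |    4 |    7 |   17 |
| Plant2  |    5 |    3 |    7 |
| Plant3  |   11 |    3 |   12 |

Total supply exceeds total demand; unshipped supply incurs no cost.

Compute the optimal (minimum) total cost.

1199

Optimal allocation:
  Plant1–K: 13 × €4 = €52
  Plant2–K: 17 × €5 = €85
  Plant2–M: 93 × €7 = €651
  Plant3–L: 9 × €3 = €27
  Plant3–M: 32 × €12 = €384
Total = 52 + 85 + 651 + 27 + 384 = €1199.
(Supply check: Plant1 ships 13; Plant2 ships 110; Plant3 ships 41.)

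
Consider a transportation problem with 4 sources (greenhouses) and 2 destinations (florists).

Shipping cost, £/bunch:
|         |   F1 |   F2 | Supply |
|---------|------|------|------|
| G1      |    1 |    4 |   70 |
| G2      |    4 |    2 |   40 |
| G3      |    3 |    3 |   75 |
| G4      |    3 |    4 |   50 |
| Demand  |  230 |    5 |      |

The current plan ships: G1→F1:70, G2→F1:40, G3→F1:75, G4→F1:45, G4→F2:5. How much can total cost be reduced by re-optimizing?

Current plan cost = 70·1 + 40·4 + 75·3 + 45·3 + 5·4 = £610.
Optimal plan:
  G1→F1: 70 × £1 = £70
  G2→F1: 35 × £4 = £140
  G2→F2: 5 × £2 = £10
  G3→F1: 75 × £3 = £225
  G4→F1: 50 × £3 = £150
Optimal cost = £595.
Saving = 610 − 595 = £15.

15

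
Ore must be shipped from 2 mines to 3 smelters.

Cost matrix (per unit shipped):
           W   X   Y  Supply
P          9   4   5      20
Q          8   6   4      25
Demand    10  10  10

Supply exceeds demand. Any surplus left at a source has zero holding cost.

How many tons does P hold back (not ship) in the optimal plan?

Minimum-cost shipments:
  P->X: 10 × 4 = 40
  Q->W: 10 × 8 = 80
  Q->Y: 10 × 4 = 40
Total cost = 160.
P ships 10 of its 20, leaving 10.

10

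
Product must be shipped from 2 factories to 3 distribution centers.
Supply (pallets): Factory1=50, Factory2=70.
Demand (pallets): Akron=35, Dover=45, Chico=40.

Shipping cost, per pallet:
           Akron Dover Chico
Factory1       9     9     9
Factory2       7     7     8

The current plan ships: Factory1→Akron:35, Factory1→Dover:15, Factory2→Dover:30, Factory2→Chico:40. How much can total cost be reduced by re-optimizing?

40

Current plan cost = 35·9 + 15·9 + 30·7 + 40·8 = 980.
Optimal plan:
  Factory1->Akron: 10 × 9 = 90
  Factory1->Chico: 40 × 9 = 360
  Factory2->Akron: 25 × 7 = 175
  Factory2->Dover: 45 × 7 = 315
Optimal cost = 940.
Saving = 980 − 940 = 40.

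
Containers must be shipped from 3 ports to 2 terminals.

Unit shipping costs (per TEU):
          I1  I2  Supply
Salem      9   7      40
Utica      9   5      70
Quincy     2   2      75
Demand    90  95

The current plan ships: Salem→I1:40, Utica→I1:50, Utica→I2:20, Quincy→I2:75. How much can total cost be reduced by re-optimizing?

Current plan cost = 40·9 + 50·9 + 20·5 + 75·2 = 1060.
Optimal plan:
  Salem–I1: 15 × 9 = 135
  Salem–I2: 25 × 7 = 175
  Utica–I2: 70 × 5 = 350
  Quincy–I1: 75 × 2 = 150
Optimal cost = 810.
Saving = 1060 − 810 = 250.

250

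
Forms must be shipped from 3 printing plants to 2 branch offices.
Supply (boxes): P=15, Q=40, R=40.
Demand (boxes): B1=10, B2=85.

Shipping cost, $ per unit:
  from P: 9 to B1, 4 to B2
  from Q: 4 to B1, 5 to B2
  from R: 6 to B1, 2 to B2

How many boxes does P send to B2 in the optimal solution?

15

The minimum-cost plan:
  P to B2: 15 × $4 = $60
  Q to B1: 10 × $4 = $40
  Q to B2: 30 × $5 = $150
  R to B2: 40 × $2 = $80
Total cost = $330.
So P→B2 carries 15 boxes.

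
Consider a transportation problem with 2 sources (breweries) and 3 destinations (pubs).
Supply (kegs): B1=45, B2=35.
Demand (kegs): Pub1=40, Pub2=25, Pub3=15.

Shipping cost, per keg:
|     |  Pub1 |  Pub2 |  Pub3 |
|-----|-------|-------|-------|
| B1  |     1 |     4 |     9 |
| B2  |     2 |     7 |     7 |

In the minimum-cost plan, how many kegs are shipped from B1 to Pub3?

0

Solving gives:
  B1→Pub1: 20 × 1 = 20
  B1→Pub2: 25 × 4 = 100
  B2→Pub1: 20 × 2 = 40
  B2→Pub3: 15 × 7 = 105
Total cost = 265.
The route B1→Pub3 is not used.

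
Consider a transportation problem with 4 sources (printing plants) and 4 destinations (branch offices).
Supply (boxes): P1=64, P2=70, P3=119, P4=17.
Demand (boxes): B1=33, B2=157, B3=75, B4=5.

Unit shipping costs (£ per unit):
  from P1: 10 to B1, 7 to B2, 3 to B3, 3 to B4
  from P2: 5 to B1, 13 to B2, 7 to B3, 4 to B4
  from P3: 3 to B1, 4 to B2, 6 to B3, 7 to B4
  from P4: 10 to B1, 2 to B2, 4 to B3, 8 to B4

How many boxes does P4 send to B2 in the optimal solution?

The minimum-cost plan:
  P1 to B2: 21 × £7 = £147
  P1 to B3: 43 × £3 = £129
  P2 to B1: 33 × £5 = £165
  P2 to B3: 32 × £7 = £224
  P2 to B4: 5 × £4 = £20
  P3 to B2: 119 × £4 = £476
  P4 to B2: 17 × £2 = £34
Total cost = £1195.
So P4→B2 carries 17 boxes.

17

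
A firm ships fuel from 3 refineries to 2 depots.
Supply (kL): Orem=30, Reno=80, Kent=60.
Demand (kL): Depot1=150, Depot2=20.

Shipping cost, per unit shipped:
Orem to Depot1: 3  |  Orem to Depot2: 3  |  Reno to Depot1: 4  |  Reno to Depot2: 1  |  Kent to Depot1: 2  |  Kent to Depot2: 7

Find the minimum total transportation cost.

A cheapest plan:
  Orem–Depot1: 30 × 3 = 90
  Reno–Depot1: 60 × 4 = 240
  Reno–Depot2: 20 × 1 = 20
  Kent–Depot1: 60 × 2 = 120
Total = 90 + 240 + 20 + 120 = 470.

470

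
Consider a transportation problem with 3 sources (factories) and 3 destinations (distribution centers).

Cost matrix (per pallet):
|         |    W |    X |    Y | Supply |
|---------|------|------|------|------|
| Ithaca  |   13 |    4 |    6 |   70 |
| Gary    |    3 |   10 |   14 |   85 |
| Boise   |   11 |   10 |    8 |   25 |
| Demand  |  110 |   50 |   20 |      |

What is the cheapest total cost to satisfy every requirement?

850

An optimal shipping plan:
  Ithaca to X: 50 × 4 = 200
  Ithaca to Y: 20 × 6 = 120
  Gary to W: 85 × 3 = 255
  Boise to W: 25 × 11 = 275
Total = 200 + 120 + 255 + 275 = 850.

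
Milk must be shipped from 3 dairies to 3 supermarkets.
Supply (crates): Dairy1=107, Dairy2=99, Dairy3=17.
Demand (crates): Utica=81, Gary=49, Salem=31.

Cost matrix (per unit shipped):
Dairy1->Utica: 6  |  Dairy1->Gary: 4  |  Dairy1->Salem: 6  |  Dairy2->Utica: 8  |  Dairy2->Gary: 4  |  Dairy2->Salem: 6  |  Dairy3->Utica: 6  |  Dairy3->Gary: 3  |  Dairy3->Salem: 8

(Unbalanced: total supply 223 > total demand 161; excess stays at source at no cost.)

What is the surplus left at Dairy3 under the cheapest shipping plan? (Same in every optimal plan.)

0

An optimal plan:
  Dairy1–Utica: 81 × 6 = 486
  Dairy1–Gary: 26 × 4 = 104
  Dairy2–Gary: 6 × 4 = 24
  Dairy2–Salem: 31 × 6 = 186
  Dairy3–Gary: 17 × 3 = 51
Total cost = 851.
Dairy3 ships 17 of its 17, leaving 0.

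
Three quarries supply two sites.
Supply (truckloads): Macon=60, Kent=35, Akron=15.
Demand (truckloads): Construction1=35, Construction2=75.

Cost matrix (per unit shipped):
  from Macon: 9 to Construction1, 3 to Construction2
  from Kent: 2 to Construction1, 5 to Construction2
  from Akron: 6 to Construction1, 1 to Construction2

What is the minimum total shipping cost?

265

A cheapest plan:
  Macon->Construction2: 60 × 3 = 180
  Kent->Construction1: 35 × 2 = 70
  Akron->Construction2: 15 × 1 = 15
Total = 180 + 70 + 15 = 265.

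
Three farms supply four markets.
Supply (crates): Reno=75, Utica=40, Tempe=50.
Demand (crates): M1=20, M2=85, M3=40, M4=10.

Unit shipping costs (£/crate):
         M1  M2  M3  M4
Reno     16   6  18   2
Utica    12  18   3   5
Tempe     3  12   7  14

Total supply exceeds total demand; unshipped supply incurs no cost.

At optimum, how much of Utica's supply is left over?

Minimum-cost shipments:
  Reno to M2: 65 × £6 = £390
  Reno to M4: 10 × £2 = £20
  Utica to M3: 40 × £3 = £120
  Tempe to M1: 20 × £3 = £60
  Tempe to M2: 20 × £12 = £240
Total cost = £830.
Utica ships 40 of its 40, leaving 0.

0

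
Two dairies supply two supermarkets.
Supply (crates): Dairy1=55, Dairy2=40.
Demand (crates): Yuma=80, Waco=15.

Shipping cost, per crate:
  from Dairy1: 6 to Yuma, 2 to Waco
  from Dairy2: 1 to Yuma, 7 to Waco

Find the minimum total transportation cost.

310

Optimal allocation:
  Dairy1→Yuma: 40 × 6 = 240
  Dairy1→Waco: 15 × 2 = 30
  Dairy2→Yuma: 40 × 1 = 40
Total = 240 + 30 + 40 = 310.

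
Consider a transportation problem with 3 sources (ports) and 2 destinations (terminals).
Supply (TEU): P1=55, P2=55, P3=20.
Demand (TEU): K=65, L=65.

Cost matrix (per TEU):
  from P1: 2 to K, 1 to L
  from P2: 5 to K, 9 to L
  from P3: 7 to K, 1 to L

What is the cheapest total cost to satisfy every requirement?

360

An optimal shipping plan:
  P1–K: 10 TEU
  P1–L: 45 TEU
  P2–K: 55 TEU
  P3–L: 20 TEU
Total cost = 360.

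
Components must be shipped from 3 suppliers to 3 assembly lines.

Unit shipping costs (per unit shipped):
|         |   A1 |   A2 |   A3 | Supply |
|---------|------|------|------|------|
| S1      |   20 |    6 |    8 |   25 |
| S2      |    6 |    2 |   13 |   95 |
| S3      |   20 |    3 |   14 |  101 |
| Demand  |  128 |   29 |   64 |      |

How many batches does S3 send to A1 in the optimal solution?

Solving gives:
  S1–A3: 25 × 8 = 200
  S2–A1: 95 × 6 = 570
  S3–A1: 33 × 20 = 660
  S3–A2: 29 × 3 = 87
  S3–A3: 39 × 14 = 546
Total cost = 2063.
So S3→A1 carries 33 batches.

33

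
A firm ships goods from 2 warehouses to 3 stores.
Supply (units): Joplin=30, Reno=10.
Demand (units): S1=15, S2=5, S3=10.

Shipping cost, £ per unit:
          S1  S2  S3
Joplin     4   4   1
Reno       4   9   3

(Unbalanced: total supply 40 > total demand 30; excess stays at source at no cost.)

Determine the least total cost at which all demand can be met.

Optimal allocation:
  Joplin to S1: 5 × £4 = £20
  Joplin to S2: 5 × £4 = £20
  Joplin to S3: 10 × £1 = £10
  Reno to S1: 10 × £4 = £40
Total = 20 + 20 + 10 + 40 = £90.

90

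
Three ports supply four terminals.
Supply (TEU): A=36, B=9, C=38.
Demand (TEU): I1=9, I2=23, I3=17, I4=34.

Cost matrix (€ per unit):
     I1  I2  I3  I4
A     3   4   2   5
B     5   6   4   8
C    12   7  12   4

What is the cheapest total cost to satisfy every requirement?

Optimal allocation:
  A->I2: 19 × €4 = €76
  A->I3: 17 × €2 = €34
  B->I1: 9 × €5 = €45
  C->I2: 4 × €7 = €28
  C->I4: 34 × €4 = €136
Total = 76 + 34 + 45 + 28 + 136 = €319.

319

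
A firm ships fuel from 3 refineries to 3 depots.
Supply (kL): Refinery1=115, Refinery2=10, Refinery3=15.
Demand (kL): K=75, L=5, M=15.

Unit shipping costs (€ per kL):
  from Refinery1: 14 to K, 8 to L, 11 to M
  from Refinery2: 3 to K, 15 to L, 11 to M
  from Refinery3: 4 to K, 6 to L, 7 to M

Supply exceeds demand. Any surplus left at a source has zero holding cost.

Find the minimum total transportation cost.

A cheapest plan:
  Refinery1->K: 50 × €14 = €700
  Refinery1->L: 5 × €8 = €40
  Refinery1->M: 15 × €11 = €165
  Refinery2->K: 10 × €3 = €30
  Refinery3->K: 15 × €4 = €60
Total = 700 + 40 + 165 + 30 + 60 = €995.

995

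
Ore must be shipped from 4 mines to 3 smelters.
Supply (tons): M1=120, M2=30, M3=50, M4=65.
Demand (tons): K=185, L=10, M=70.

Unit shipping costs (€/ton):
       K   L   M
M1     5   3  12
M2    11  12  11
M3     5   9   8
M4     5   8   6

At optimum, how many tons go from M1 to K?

110

Solving gives:
  M1–K: 110 tons
  M1–L: 10 tons
  M2–M: 30 tons
  M3–K: 50 tons
  M4–K: 25 tons
  M4–M: 40 tons
Total cost = €1525.
So M1→K carries 110 tons.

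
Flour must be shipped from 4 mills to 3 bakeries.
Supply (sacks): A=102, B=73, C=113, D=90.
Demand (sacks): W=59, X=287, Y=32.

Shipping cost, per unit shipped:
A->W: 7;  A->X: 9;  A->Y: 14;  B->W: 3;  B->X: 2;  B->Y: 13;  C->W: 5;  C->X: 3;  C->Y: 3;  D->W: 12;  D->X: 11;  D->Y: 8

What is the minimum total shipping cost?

An optimal shipping plan:
  A→W: 59 × 7 = 413
  A→X: 43 × 9 = 387
  B→X: 73 × 2 = 146
  C→X: 113 × 3 = 339
  D→X: 58 × 11 = 638
  D→Y: 32 × 8 = 256
Total = 413 + 387 + 146 + 339 + 638 + 256 = 2179.

2179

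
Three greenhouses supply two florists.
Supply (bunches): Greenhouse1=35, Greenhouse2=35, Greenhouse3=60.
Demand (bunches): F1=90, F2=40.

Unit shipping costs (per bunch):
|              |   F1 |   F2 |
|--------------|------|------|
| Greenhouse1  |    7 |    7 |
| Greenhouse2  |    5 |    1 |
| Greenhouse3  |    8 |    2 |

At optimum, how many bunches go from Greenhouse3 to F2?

Solving gives:
  Greenhouse1–F1: 35 bunches
  Greenhouse2–F1: 35 bunches
  Greenhouse3–F1: 20 bunches
  Greenhouse3–F2: 40 bunches
Total cost = 660.
So Greenhouse3→F2 carries 40 bunches.

40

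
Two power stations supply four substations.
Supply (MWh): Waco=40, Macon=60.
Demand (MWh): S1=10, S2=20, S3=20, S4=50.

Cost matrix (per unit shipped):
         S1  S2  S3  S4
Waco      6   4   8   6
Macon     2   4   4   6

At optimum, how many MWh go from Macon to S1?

10

Optimal shipments:
  Waco→S2: 20 MWh
  Waco→S4: 20 MWh
  Macon→S1: 10 MWh
  Macon→S3: 20 MWh
  Macon→S4: 30 MWh
Total cost = 480.
So Macon→S1 carries 10 MWh.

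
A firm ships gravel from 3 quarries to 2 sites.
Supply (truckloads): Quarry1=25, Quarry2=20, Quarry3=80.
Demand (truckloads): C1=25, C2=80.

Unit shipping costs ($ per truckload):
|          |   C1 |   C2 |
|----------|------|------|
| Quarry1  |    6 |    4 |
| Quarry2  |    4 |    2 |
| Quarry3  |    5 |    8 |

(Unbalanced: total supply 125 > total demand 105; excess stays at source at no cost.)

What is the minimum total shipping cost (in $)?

545

A cheapest plan:
  Quarry1 to C2: 25 truckloads
  Quarry2 to C2: 20 truckloads
  Quarry3 to C1: 25 truckloads
  Quarry3 to C2: 35 truckloads
Total cost = $545.
(Supply check: Quarry1 ships 25; Quarry2 ships 20; Quarry3 ships 60.)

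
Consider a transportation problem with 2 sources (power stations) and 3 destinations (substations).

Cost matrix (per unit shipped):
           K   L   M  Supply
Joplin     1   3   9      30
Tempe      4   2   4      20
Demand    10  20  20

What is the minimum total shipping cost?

150

An optimal shipping plan:
  Joplin–K: 10 × 1 = 10
  Joplin–L: 20 × 3 = 60
  Tempe–M: 20 × 4 = 80
Total = 10 + 60 + 80 = 150.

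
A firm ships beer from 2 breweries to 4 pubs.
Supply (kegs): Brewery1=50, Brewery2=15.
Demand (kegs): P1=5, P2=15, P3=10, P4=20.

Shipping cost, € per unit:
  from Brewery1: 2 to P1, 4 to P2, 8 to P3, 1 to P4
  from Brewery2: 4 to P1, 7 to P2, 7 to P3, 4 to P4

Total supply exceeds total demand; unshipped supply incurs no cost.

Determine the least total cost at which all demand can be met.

A cheapest plan:
  Brewery1 to P1: 5 kegs
  Brewery1 to P2: 15 kegs
  Brewery1 to P4: 20 kegs
  Brewery2 to P3: 10 kegs
Total cost = €160.

160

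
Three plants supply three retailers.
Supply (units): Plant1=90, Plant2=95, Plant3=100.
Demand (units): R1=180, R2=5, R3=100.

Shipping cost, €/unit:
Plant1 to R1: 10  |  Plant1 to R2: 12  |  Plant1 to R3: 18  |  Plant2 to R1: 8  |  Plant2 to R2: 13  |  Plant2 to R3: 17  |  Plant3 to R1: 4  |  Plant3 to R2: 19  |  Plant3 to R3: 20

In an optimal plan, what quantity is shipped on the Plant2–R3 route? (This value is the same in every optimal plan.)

The minimum-cost plan:
  Plant1->R2: 5 units
  Plant1->R3: 85 units
  Plant2->R1: 80 units
  Plant2->R3: 15 units
  Plant3->R1: 100 units
Total cost = €2885.
So Plant2→R3 carries 15 units.

15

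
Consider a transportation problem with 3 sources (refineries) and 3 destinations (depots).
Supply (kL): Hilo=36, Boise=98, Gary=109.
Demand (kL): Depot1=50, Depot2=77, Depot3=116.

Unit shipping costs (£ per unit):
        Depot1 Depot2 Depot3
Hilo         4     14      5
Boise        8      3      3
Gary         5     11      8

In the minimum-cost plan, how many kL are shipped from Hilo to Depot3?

The minimum-cost plan:
  Hilo to Depot3: 36 kL
  Boise to Depot2: 77 kL
  Boise to Depot3: 21 kL
  Gary to Depot1: 50 kL
  Gary to Depot3: 59 kL
Total cost = £1196.
So Hilo→Depot3 carries 36 kL.

36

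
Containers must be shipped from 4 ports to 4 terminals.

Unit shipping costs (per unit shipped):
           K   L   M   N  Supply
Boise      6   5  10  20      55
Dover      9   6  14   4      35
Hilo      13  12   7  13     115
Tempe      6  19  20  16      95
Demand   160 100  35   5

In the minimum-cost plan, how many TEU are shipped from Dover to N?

5

Solving gives:
  Boise→L: 55 TEU
  Dover→L: 30 TEU
  Dover→N: 5 TEU
  Hilo→K: 65 TEU
  Hilo→L: 15 TEU
  Hilo→M: 35 TEU
  Tempe→K: 95 TEU
Total cost = 2315.
So Dover→N carries 5 TEU.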